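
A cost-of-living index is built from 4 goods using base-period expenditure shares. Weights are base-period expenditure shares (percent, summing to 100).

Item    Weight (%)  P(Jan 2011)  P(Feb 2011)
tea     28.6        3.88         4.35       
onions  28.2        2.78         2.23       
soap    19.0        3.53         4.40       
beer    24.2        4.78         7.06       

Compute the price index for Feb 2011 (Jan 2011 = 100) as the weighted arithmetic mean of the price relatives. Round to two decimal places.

tea: 28.6 × (4.35/3.88) = 28.6 × 1.121134 = 32.0644
onions: 28.2 × (2.23/2.78) = 28.2 × 0.802158 = 22.6209
soap: 19.0 × (4.40/3.53) = 19.0 × 1.246459 = 23.6827
beer: 24.2 × (7.06/4.78) = 24.2 × 1.476987 = 35.7431
Index = Σ wᵢ·(p₁ᵢ/p₀ᵢ) = 32.0644 + 22.6209 + 23.6827 + 35.7431 = 114.1111

114.11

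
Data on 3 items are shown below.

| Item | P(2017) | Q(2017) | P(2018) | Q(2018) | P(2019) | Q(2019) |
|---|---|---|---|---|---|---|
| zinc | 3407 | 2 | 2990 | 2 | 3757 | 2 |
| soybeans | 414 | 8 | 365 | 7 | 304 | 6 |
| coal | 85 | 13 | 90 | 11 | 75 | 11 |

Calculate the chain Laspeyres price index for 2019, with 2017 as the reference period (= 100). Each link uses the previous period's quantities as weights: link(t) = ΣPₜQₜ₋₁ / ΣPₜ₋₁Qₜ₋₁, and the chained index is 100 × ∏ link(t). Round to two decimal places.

98.53

Link 2017→2018:
ΣP(2018)Q(2017) = 2990×2 + 365×8 + 90×13 = 5980 + 2920 + 1170 = 10070
ΣP(2017)Q(2017) = 3407×2 + 414×8 + 85×13 = 6814 + 3312 + 1105 = 11231
link = 10070/11231 = 0.896625
Link 2018→2019:
ΣP(2019)Q(2018) = 3757×2 + 304×7 + 75×11 = 7514 + 2128 + 825 = 10467
ΣP(2018)Q(2018) = 2990×2 + 365×7 + 90×11 = 5980 + 2555 + 990 = 9525
link = 10467/9525 = 1.098898
Chained index = 100 × 0.896625 × 1.098898 = 98.5300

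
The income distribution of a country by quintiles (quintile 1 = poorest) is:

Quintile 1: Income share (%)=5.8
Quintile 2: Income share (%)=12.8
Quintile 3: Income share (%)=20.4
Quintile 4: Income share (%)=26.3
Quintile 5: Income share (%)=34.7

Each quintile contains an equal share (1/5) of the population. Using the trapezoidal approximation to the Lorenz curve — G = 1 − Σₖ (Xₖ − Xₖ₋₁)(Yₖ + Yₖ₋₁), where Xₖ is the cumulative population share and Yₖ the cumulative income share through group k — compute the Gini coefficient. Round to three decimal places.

Cumulative income shares Yₖ: 0.0580, 0.1860, 0.3900, 0.6530, 1.0000
Σ (Xₖ−Xₖ₋₁)(Yₖ+Yₖ₋₁) = (1/5)(0.0580+0.0000) + (1/5)(0.1860+0.0580) + (1/5)(0.3900+0.1860) + (1/5)(0.6530+0.3900) + (1/5)(1.0000+0.6530)
  = 0.0116 + 0.0488 + 0.1152 + 0.2086 + 0.3306 = 0.7148
G = 1 − 0.7148 = 0.2852

0.285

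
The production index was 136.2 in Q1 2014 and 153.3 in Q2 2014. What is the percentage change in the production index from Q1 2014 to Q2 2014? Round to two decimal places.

Change = (153.3 − 136.2) / 136.2 × 100
       = 17.1 / 136.2 × 100 = 12.5551%

12.56%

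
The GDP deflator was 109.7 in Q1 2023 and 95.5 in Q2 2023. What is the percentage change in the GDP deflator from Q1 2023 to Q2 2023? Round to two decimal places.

-12.94%

Change = (95.5 − 109.7) / 109.7 × 100
       = -14.2 / 109.7 × 100 = -12.9444%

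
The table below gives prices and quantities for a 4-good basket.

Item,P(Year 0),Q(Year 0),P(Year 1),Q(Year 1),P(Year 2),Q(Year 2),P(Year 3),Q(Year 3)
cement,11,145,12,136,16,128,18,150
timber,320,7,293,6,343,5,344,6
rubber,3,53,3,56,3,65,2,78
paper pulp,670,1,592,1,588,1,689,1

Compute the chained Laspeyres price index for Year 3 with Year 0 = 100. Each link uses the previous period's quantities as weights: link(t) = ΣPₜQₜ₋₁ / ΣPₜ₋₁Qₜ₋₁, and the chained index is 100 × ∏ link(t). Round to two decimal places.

Link Year 0→Year 1:
ΣP(Year 1)Q(Year 0) = 12×145 + 293×7 + 3×53 + 592×1 = 1740 + 2051 + 159 + 592 = 4542
ΣP(Year 0)Q(Year 0) = 11×145 + 320×7 + 3×53 + 670×1 = 1595 + 2240 + 159 + 670 = 4664
link = 4542/4664 = 0.973842
Link Year 1→Year 2:
ΣP(Year 2)Q(Year 1) = 16×136 + 343×6 + 3×56 + 588×1 = 2176 + 2058 + 168 + 588 = 4990
ΣP(Year 1)Q(Year 1) = 12×136 + 293×6 + 3×56 + 592×1 = 1632 + 1758 + 168 + 592 = 4150
link = 4990/4150 = 1.202410
Link Year 2→Year 3:
ΣP(Year 3)Q(Year 2) = 18×128 + 344×5 + 2×65 + 689×1 = 2304 + 1720 + 130 + 689 = 4843
ΣP(Year 2)Q(Year 2) = 16×128 + 343×5 + 3×65 + 588×1 = 2048 + 1715 + 195 + 588 = 4546
link = 4843/4546 = 1.065332
Chained index = 100 × 0.973842 × 1.202410 × 1.065332 = 124.7458

124.75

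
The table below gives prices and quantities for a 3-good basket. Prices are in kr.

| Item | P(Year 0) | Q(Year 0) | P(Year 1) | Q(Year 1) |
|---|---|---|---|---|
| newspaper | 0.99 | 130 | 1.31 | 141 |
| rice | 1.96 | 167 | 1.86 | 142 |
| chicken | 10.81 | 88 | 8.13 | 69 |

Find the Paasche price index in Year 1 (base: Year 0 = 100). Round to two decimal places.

86.77

Paasche price index uses current-period quantities as weights.
ΣP(Year 1)·Q(Year 1) = 1.31×141 + 1.86×142 + 8.13×69 = 184.71 + 264.12 + 560.97 = 1009.8
ΣP(Year 0)·Q(Year 1) = 0.99×141 + 1.96×142 + 10.81×69 = 139.59 + 278.32 + 745.89 = 1163.8
Index = 1009.8 / 1163.8 × 100 = 86.7675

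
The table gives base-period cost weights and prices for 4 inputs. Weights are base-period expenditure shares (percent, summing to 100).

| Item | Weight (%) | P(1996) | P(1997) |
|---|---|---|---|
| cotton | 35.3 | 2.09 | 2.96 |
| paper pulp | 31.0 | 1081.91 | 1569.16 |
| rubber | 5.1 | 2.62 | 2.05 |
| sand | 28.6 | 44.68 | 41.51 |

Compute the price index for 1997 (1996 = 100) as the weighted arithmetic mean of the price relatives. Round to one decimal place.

cotton: 35.3 × (2.96/2.09) = 35.3 × 1.416268 = 49.9943
paper pulp: 31.0 × (1569.16/1081.91) = 31.0 × 1.450361 = 44.9612
rubber: 5.1 × (2.05/2.62) = 5.1 × 0.782443 = 3.9905
sand: 28.6 × (41.51/44.68) = 28.6 × 0.929051 = 26.5709
Index = Σ wᵢ·(p₁ᵢ/p₀ᵢ) = 49.9943 + 44.9612 + 3.9905 + 26.5709 = 125.5168

125.5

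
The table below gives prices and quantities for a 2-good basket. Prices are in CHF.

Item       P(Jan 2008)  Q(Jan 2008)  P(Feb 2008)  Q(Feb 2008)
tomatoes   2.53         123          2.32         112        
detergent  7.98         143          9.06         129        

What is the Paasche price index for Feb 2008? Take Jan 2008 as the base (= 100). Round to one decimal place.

108.8

Paasche price index uses current-period quantities as weights.
ΣP(Feb 2008)·Q(Feb 2008) = 2.32×112 + 9.06×129 = 259.84 + 1168.74 = 1428.58
ΣP(Jan 2008)·Q(Feb 2008) = 2.53×112 + 7.98×129 = 283.36 + 1029.42 = 1312.78
Index = 1428.58 / 1312.78 × 100 = 108.8210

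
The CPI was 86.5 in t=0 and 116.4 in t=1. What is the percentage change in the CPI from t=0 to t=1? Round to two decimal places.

Change = (116.4 − 86.5) / 86.5 × 100
       = 29.9 / 86.5 × 100 = 34.5665%

34.57%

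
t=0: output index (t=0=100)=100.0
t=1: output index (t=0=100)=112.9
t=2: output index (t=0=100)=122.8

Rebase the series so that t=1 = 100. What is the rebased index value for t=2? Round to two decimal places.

108.77

Rebased(t=2) = 122.8 / 112.9 × 100 = 108.7688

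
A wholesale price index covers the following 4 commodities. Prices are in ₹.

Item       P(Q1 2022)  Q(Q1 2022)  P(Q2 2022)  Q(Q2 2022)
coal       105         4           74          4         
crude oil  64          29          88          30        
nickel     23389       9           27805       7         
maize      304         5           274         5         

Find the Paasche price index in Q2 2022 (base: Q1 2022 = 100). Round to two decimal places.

118.71

Paasche price index uses current-period quantities as weights.
ΣP(Q2 2022)·Q(Q2 2022) = 74×4 + 88×30 + 27805×7 + 274×5 = 296 + 2640 + 194635 + 1370 = 198941
ΣP(Q1 2022)·Q(Q2 2022) = 105×4 + 64×30 + 23389×7 + 304×5 = 420 + 1920 + 163723 + 1520 = 167583
Index = 198941 / 167583 × 100 = 118.7119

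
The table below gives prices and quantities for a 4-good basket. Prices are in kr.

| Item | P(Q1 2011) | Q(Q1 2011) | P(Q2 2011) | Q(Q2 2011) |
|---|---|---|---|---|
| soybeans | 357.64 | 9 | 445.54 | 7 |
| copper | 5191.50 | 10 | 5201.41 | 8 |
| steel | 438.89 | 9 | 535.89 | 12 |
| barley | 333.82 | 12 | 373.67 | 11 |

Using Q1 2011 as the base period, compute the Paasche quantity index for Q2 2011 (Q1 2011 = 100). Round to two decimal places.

Paasche quantity index uses current-period prices as weights.
ΣP(Q2 2011)·Q(Q2 2011) = 445.54×7 + 5201.41×8 + 535.89×12 + 373.67×11 = 3118.78 + 41611.28 + 6430.68 + 4110.37 = 55271.11
ΣP(Q2 2011)·Q(Q1 2011) = 445.54×9 + 5201.41×10 + 535.89×9 + 373.67×12 = 4009.86 + 52014.1 + 4823.01 + 4484.04 = 65331.01
Index = 55271.11 / 65331.01 × 100 = 84.6016

84.60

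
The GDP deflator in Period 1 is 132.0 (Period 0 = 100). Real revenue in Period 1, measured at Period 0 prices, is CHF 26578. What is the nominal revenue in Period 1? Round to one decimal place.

Nominal = Real × (Index/100) = 26578 × (132.0/100)
        = 26578 × 1.320 = 35082.9600

35083.0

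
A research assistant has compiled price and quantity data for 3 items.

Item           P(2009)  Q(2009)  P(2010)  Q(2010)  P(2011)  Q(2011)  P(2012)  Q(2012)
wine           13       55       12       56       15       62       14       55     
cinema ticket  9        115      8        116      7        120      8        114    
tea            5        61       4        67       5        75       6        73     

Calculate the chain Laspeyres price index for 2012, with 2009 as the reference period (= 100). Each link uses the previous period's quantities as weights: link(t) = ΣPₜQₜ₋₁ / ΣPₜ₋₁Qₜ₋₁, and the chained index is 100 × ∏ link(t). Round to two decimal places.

100.27

Link 2009→2010:
ΣP(2010)Q(2009) = 12×55 + 8×115 + 4×61 = 660 + 920 + 244 = 1824
ΣP(2009)Q(2009) = 13×55 + 9×115 + 5×61 = 715 + 1035 + 305 = 2055
link = 1824/2055 = 0.887591
Link 2010→2011:
ΣP(2011)Q(2010) = 15×56 + 7×116 + 5×67 = 840 + 812 + 335 = 1987
ΣP(2010)Q(2010) = 12×56 + 8×116 + 4×67 = 672 + 928 + 268 = 1868
link = 1987/1868 = 1.063704
Link 2011→2012:
ΣP(2012)Q(2011) = 14×62 + 8×120 + 6×75 = 868 + 960 + 450 = 2278
ΣP(2011)Q(2011) = 15×62 + 7×120 + 5×75 = 930 + 840 + 375 = 2145
link = 2278/2145 = 1.062005
Chained index = 100 × 0.887591 × 1.063704 × 1.062005 = 100.2676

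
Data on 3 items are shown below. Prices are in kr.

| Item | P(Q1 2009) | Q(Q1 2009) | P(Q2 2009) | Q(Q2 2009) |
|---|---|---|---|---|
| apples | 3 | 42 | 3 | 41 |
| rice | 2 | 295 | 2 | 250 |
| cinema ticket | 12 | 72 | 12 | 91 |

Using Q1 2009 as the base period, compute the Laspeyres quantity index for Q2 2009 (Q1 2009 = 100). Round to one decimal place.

108.5

Laspeyres quantity index uses base-period prices as weights.
ΣP(Q1 2009)·Q(Q2 2009) = 3×41 + 2×250 + 12×91 = 123 + 500 + 1092 = 1715
ΣP(Q1 2009)·Q(Q1 2009) = 3×42 + 2×295 + 12×72 = 126 + 590 + 864 = 1580
Index = 1715 / 1580 × 100 = 108.5443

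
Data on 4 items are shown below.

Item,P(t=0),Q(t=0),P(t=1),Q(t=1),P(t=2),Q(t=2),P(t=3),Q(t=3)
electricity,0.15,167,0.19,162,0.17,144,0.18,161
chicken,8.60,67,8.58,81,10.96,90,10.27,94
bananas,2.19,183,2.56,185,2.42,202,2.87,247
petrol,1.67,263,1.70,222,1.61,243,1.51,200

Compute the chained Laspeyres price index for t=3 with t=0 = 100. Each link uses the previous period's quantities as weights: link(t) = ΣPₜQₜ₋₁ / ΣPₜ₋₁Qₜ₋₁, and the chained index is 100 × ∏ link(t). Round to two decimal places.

115.60

Link t=0→t=1:
ΣP(t=1)Q(t=0) = 0.19×167 + 8.58×67 + 2.56×183 + 1.70×263 = 31.73 + 574.86 + 468.48 + 447.1 = 1522.17
ΣP(t=0)Q(t=0) = 0.15×167 + 8.60×67 + 2.19×183 + 1.67×263 = 25.05 + 576.2 + 400.77 + 439.21 = 1441.23
link = 1522.17/1441.23 = 1.056160
Link t=1→t=2:
ΣP(t=2)Q(t=1) = 0.17×162 + 10.96×81 + 2.42×185 + 1.61×222 = 27.54 + 887.76 + 447.7 + 357.42 = 1720.42
ΣP(t=1)Q(t=1) = 0.19×162 + 8.58×81 + 2.56×185 + 1.70×222 = 30.78 + 694.98 + 473.6 + 377.4 = 1576.76
link = 1720.42/1576.76 = 1.091111
Link t=2→t=3:
ΣP(t=3)Q(t=2) = 0.18×144 + 10.27×90 + 2.87×202 + 1.51×243 = 25.92 + 924.3 + 579.74 + 366.93 = 1896.89
ΣP(t=2)Q(t=2) = 0.17×144 + 10.96×90 + 2.42×202 + 1.61×243 = 24.48 + 986.4 + 488.84 + 391.23 = 1890.95
link = 1896.89/1890.95 = 1.003141
Chained index = 100 × 1.056160 × 1.091111 × 1.003141 = 115.6008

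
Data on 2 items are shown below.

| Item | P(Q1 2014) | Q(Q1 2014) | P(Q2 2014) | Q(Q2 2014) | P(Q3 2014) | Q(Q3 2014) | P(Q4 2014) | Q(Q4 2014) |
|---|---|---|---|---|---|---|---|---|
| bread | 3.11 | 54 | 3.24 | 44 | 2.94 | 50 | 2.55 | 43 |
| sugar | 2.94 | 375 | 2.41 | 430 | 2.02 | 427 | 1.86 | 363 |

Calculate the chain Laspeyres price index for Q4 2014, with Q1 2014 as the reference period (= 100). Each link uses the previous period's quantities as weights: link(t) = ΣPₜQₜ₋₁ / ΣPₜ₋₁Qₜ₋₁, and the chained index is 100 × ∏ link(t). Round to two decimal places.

65.63

Link Q1 2014→Q2 2014:
ΣP(Q2 2014)Q(Q1 2014) = 3.24×54 + 2.41×375 = 174.96 + 903.75 = 1078.71
ΣP(Q1 2014)Q(Q1 2014) = 3.11×54 + 2.94×375 = 167.94 + 1102.5 = 1270.44
link = 1078.71/1270.44 = 0.849084
Link Q2 2014→Q3 2014:
ΣP(Q3 2014)Q(Q2 2014) = 2.94×44 + 2.02×430 = 129.36 + 868.6 = 997.96
ΣP(Q2 2014)Q(Q2 2014) = 3.24×44 + 2.41×430 = 142.56 + 1036.3 = 1178.86
link = 997.96/1178.86 = 0.846547
Link Q3 2014→Q4 2014:
ΣP(Q4 2014)Q(Q3 2014) = 2.55×50 + 1.86×427 = 127.5 + 794.22 = 921.72
ΣP(Q3 2014)Q(Q3 2014) = 2.94×50 + 2.02×427 = 147 + 862.54 = 1009.54
link = 921.72/1009.54 = 0.913010
Chained index = 100 × 0.849084 × 0.846547 × 0.913010 = 65.6262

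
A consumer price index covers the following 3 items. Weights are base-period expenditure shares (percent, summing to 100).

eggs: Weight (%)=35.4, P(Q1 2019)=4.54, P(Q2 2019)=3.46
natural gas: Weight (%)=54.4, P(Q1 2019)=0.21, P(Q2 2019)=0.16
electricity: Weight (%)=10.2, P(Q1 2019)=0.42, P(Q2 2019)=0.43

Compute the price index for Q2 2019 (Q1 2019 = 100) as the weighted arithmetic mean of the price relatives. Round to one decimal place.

eggs: 35.4 × (3.46/4.54) = 35.4 × 0.762115 = 26.9789
natural gas: 54.4 × (0.16/0.21) = 54.4 × 0.761905 = 41.4476
electricity: 10.2 × (0.43/0.42) = 10.2 × 1.023810 = 10.4429
Index = Σ wᵢ·(p₁ᵢ/p₀ᵢ) = 26.9789 + 41.4476 + 10.4429 = 78.8693

78.9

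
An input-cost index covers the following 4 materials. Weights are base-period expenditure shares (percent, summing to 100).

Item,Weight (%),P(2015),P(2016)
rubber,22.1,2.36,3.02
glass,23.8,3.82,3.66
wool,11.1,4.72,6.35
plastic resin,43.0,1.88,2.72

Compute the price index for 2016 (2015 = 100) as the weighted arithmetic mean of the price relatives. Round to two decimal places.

128.23

rubber: 22.1 × (3.02/2.36) = 22.1 × 1.279661 = 28.2805
glass: 23.8 × (3.66/3.82) = 23.8 × 0.958115 = 22.8031
wool: 11.1 × (6.35/4.72) = 11.1 × 1.345339 = 14.9333
plastic resin: 43.0 × (2.72/1.88) = 43.0 × 1.446809 = 62.2128
Index = Σ wᵢ·(p₁ᵢ/p₀ᵢ) = 28.2805 + 22.8031 + 14.9333 + 62.2128 = 128.2297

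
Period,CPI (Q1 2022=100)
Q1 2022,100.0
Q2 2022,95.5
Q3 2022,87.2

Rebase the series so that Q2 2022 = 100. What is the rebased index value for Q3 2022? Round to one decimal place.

Rebased(Q3 2022) = 87.2 / 95.5 × 100 = 91.3089

91.3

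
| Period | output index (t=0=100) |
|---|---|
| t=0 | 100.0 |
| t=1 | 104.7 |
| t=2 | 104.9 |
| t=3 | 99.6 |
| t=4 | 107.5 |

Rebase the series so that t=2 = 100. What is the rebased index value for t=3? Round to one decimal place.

94.9

Rebased(t=3) = 99.6 / 104.9 × 100 = 94.9476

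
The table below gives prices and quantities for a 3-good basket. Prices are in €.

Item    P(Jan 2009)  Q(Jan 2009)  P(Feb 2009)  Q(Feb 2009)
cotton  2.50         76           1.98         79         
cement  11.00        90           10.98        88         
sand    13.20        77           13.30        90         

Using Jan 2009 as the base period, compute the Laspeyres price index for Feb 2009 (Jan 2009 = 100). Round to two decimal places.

Laspeyres price index uses base-period quantities as weights.
ΣP(Feb 2009)·Q(Jan 2009) = 1.98×76 + 10.98×90 + 13.30×77 = 150.48 + 988.2 + 1024.1 = 2162.78
ΣP(Jan 2009)·Q(Jan 2009) = 2.50×76 + 11.00×90 + 13.20×77 = 190 + 990 + 1016.4 = 2196.4
Index = 2162.78 / 2196.4 × 100 = 98.4693

98.47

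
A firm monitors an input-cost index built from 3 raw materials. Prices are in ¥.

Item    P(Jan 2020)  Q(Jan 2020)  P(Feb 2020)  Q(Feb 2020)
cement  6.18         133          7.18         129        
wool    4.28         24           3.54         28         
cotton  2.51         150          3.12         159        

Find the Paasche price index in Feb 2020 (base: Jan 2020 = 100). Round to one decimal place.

115.6

Paasche price index uses current-period quantities as weights.
ΣP(Feb 2020)·Q(Feb 2020) = 7.18×129 + 3.54×28 + 3.12×159 = 926.22 + 99.12 + 496.08 = 1521.42
ΣP(Jan 2020)·Q(Feb 2020) = 6.18×129 + 4.28×28 + 2.51×159 = 797.22 + 119.84 + 399.09 = 1316.15
Index = 1521.42 / 1316.15 × 100 = 115.5962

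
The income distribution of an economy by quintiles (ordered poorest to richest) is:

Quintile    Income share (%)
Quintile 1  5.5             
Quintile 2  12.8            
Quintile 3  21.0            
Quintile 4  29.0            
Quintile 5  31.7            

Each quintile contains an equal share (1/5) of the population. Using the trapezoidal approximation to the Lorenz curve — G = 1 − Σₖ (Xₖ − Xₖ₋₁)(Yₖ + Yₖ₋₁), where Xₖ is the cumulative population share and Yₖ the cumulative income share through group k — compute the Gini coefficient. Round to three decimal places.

0.274

Cumulative income shares Yₖ: 0.0550, 0.1830, 0.3930, 0.6830, 1.0000
Σ (Xₖ−Xₖ₋₁)(Yₖ+Yₖ₋₁) = (1/5)(0.0550+0.0000) + (1/5)(0.1830+0.0550) + (1/5)(0.3930+0.1830) + (1/5)(0.6830+0.3930) + (1/5)(1.0000+0.6830)
  = 0.0110 + 0.0476 + 0.1152 + 0.2152 + 0.3366 = 0.7256
G = 1 − 0.7256 = 0.2744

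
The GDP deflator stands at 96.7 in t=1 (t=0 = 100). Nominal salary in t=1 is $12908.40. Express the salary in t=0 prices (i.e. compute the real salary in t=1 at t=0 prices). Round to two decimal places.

Real = Nominal ÷ (Index/100) = 12908.40 ÷ (96.7/100)
     = 12908.40 ÷ 0.967 = 13348.9142

13348.91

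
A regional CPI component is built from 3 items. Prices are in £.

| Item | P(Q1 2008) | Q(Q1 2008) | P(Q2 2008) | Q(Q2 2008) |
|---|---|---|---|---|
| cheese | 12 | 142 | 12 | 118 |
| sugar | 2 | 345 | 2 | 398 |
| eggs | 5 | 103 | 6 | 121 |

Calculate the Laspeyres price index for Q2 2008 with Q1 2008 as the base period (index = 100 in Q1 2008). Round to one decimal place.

Laspeyres price index uses base-period quantities as weights.
ΣP(Q2 2008)·Q(Q1 2008) = 12×142 + 2×345 + 6×103 = 1704 + 690 + 618 = 3012
ΣP(Q1 2008)·Q(Q1 2008) = 12×142 + 2×345 + 5×103 = 1704 + 690 + 515 = 2909
Index = 3012 / 2909 × 100 = 103.5407

103.5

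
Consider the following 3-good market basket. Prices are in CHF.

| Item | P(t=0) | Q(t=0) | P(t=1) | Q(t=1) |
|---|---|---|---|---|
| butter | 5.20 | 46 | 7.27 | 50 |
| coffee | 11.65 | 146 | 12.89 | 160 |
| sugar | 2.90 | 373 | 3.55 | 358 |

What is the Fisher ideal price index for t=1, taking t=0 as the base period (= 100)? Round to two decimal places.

Laspeyres component (base-period weights):
ΣP(t=1)Q(t=0) = 7.27×46 + 12.89×146 + 3.55×373 = 334.42 + 1881.94 + 1324.15 = 3540.51
ΣP(t=0)Q(t=0) = 5.20×46 + 11.65×146 + 2.90×373 = 239.2 + 1700.9 + 1081.7 = 3021.8
L = 3540.51 / 3021.8 × 100 = 117.1656
Paasche component (current-period weights):
ΣP(t=1)Q(t=1) = 7.27×50 + 12.89×160 + 3.55×358 = 363.5 + 2062.4 + 1270.9 = 3696.8
ΣP(t=0)Q(t=1) = 5.20×50 + 11.65×160 + 2.90×358 = 260 + 1864 + 1038.2 = 3162.2
P = 3696.8 / 3162.2 × 100 = 116.9060
Fisher = √(L × P) = √(117.1656 × 116.9060) = 117.0357

117.04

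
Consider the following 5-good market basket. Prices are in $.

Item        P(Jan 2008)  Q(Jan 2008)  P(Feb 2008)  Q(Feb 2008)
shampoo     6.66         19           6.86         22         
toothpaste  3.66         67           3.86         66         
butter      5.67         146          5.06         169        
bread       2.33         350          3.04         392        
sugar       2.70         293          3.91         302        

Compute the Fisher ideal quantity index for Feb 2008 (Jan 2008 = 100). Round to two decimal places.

109.22

Laspeyres component (base-period weights):
ΣP(Jan 2008)Q(Feb 2008) = 6.66×22 + 3.66×66 + 5.67×169 + 2.33×392 + 2.70×302 = 146.52 + 241.56 + 958.23 + 913.36 + 815.4 = 3075.07
ΣP(Jan 2008)Q(Jan 2008) = 6.66×19 + 3.66×67 + 5.67×146 + 2.33×350 + 2.70×293 = 126.54 + 245.22 + 827.82 + 815.5 + 791.1 = 2806.18
L = 3075.07 / 2806.18 × 100 = 109.5821
Paasche component (current-period weights):
ΣP(Feb 2008)Q(Feb 2008) = 6.86×22 + 3.86×66 + 5.06×169 + 3.04×392 + 3.91×302 = 150.92 + 254.76 + 855.14 + 1191.68 + 1180.82 = 3633.32
ΣP(Feb 2008)Q(Jan 2008) = 6.86×19 + 3.86×67 + 5.06×146 + 3.04×350 + 3.91×293 = 130.34 + 258.62 + 738.76 + 1064 + 1145.63 = 3337.35
P = 3633.32 / 3337.35 × 100 = 108.8684
Fisher = √(L × P) = √(109.5821 × 108.8684) = 109.2247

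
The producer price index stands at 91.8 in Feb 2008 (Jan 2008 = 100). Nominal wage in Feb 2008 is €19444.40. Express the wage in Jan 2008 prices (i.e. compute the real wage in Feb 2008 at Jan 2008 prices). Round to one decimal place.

Real = Nominal ÷ (Index/100) = 19444.40 ÷ (91.8/100)
     = 19444.40 ÷ 0.918 = 21181.2636

21181.3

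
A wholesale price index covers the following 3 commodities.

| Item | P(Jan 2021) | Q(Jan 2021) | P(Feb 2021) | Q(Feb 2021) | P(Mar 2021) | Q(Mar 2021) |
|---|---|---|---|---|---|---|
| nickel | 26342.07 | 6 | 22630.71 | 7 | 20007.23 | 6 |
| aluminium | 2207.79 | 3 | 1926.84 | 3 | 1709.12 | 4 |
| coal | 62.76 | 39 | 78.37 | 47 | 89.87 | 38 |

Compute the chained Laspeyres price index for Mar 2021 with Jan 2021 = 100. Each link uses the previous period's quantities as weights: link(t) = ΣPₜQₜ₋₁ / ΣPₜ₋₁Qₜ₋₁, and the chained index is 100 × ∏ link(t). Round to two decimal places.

Link Jan 2021→Feb 2021:
ΣP(Feb 2021)Q(Jan 2021) = 22630.71×6 + 1926.84×3 + 78.37×39 = 135784.26 + 5780.52 + 3056.43 = 144621.21
ΣP(Jan 2021)Q(Jan 2021) = 26342.07×6 + 2207.79×3 + 62.76×39 = 158052.42 + 6623.37 + 2447.64 = 167123.43
link = 144621.21/167123.43 = 0.865356
Link Feb 2021→Mar 2021:
ΣP(Mar 2021)Q(Feb 2021) = 20007.23×7 + 1709.12×3 + 89.87×47 = 140050.61 + 5127.36 + 4223.89 = 149401.86
ΣP(Feb 2021)Q(Feb 2021) = 22630.71×7 + 1926.84×3 + 78.37×47 = 158414.97 + 5780.52 + 3683.39 = 167878.88
link = 149401.86/167878.88 = 0.889938
Chained index = 100 × 0.865356 × 0.889938 = 77.0113

77.01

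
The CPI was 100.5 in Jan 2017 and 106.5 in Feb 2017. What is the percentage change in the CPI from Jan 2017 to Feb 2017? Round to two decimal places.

Change = (106.5 − 100.5) / 100.5 × 100
       = 6.0 / 100.5 × 100 = 5.9701%

5.97%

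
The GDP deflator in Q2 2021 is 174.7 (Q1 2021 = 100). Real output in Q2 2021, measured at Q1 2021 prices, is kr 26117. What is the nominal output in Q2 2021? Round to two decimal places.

Nominal = Real × (Index/100) = 26117 × (174.7/100)
        = 26117 × 1.747 = 45626.3990

45626.40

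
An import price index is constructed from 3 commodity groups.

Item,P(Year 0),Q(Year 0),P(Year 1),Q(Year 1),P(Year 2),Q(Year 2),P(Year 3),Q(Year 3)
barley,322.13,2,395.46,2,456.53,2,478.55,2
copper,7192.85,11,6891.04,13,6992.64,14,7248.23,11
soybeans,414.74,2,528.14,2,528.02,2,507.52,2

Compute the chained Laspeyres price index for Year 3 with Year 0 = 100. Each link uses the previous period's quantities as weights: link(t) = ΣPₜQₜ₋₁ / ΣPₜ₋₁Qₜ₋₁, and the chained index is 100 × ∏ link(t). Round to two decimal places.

Link Year 0→Year 1:
ΣP(Year 1)Q(Year 0) = 395.46×2 + 6891.04×11 + 528.14×2 = 790.92 + 75801.44 + 1056.28 = 77648.64
ΣP(Year 0)Q(Year 0) = 322.13×2 + 7192.85×11 + 414.74×2 = 644.26 + 79121.35 + 829.48 = 80595.09
link = 77648.64/80595.09 = 0.963441
Link Year 1→Year 2:
ΣP(Year 2)Q(Year 1) = 456.53×2 + 6992.64×13 + 528.02×2 = 913.06 + 90904.32 + 1056.04 = 92873.42
ΣP(Year 1)Q(Year 1) = 395.46×2 + 6891.04×13 + 528.14×2 = 790.92 + 89583.52 + 1056.28 = 91430.72
link = 92873.42/91430.72 = 1.015779
Link Year 2→Year 3:
ΣP(Year 3)Q(Year 2) = 478.55×2 + 7248.23×14 + 507.52×2 = 957.1 + 101475.22 + 1015.04 = 103447.36
ΣP(Year 2)Q(Year 2) = 456.53×2 + 6992.64×14 + 528.02×2 = 913.06 + 97896.96 + 1056.04 = 99866.06
link = 103447.36/99866.06 = 1.035861
Chained index = 100 × 0.963441 × 1.015779 × 1.035861 = 101.3739

101.37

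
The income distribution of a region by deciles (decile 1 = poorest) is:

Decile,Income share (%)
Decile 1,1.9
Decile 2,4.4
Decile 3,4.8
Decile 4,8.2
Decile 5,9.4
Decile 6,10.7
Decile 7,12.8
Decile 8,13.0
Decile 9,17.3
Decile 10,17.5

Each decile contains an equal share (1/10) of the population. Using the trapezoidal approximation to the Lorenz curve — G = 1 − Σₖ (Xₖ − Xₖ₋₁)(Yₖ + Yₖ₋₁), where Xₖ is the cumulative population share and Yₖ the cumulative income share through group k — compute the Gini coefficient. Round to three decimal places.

0.287

Cumulative income shares Yₖ: 0.0190, 0.0630, 0.1110, 0.1930, 0.2870, 0.3940, 0.5220, 0.6520, 0.8250, 1.0000
Σ (Xₖ−Xₖ₋₁)(Yₖ+Yₖ₋₁) = (1/10)(0.0190+0.0000) + (1/10)(0.0630+0.0190) + (1/10)(0.1110+0.0630) + (1/10)(0.1930+0.1110) + (1/10)(0.2870+0.1930) + (1/10)(0.3940+0.2870) + (1/10)(0.5220+0.3940) + (1/10)(0.6520+0.5220) + (1/10)(0.8250+0.6520) + (1/10)(1.0000+0.8250)
  = 0.0019 + 0.0082 + 0.0174 + 0.0304 + 0.0480 + 0.0681 + 0.0916 + 0.1174 + 0.1477 + 0.1825 = 0.7132
G = 1 − 0.7132 = 0.2868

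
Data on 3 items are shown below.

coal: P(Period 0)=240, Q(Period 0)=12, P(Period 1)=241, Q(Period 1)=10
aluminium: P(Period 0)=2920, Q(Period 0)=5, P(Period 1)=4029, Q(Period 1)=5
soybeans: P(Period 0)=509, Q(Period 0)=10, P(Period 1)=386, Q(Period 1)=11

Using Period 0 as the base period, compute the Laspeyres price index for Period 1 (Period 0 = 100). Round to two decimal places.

119.17

Laspeyres price index uses base-period quantities as weights.
ΣP(Period 1)·Q(Period 0) = 241×12 + 4029×5 + 386×10 = 2892 + 20145 + 3860 = 26897
ΣP(Period 0)·Q(Period 0) = 240×12 + 2920×5 + 509×10 = 2880 + 14600 + 5090 = 22570
Index = 26897 / 22570 × 100 = 119.1715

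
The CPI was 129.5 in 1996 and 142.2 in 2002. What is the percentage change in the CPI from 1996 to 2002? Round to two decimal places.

9.81%

Change = (142.2 − 129.5) / 129.5 × 100
       = 12.7 / 129.5 × 100 = 9.8069%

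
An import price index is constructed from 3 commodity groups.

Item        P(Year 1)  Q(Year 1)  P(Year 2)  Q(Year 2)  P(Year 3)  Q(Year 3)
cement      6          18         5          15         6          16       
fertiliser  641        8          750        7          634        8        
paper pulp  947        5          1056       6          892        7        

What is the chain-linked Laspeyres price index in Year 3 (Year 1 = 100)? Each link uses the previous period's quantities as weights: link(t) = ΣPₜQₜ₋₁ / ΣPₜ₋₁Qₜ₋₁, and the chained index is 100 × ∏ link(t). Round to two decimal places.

Link Year 1→Year 2:
ΣP(Year 2)Q(Year 1) = 5×18 + 750×8 + 1056×5 = 90 + 6000 + 5280 = 11370
ΣP(Year 1)Q(Year 1) = 6×18 + 641×8 + 947×5 = 108 + 5128 + 4735 = 9971
link = 11370/9971 = 1.140307
Link Year 2→Year 3:
ΣP(Year 3)Q(Year 2) = 6×15 + 634×7 + 892×6 = 90 + 4438 + 5352 = 9880
ΣP(Year 2)Q(Year 2) = 5×15 + 750×7 + 1056×6 = 75 + 5250 + 6336 = 11661
link = 9880/11661 = 0.847269
Chained index = 100 × 1.140307 × 0.847269 = 96.6146

96.61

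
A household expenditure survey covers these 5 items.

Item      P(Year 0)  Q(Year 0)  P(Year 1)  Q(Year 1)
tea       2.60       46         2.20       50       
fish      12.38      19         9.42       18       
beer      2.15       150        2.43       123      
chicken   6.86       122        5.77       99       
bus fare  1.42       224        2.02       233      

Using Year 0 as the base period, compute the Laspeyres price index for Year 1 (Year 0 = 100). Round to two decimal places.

98.30

Laspeyres price index uses base-period quantities as weights.
ΣP(Year 1)·Q(Year 0) = 2.20×46 + 9.42×19 + 2.43×150 + 5.77×122 + 2.02×224 = 101.2 + 178.98 + 364.5 + 703.94 + 452.48 = 1801.1
ΣP(Year 0)·Q(Year 0) = 2.60×46 + 12.38×19 + 2.15×150 + 6.86×122 + 1.42×224 = 119.6 + 235.22 + 322.5 + 836.92 + 318.08 = 1832.32
Index = 1801.1 / 1832.32 × 100 = 98.2961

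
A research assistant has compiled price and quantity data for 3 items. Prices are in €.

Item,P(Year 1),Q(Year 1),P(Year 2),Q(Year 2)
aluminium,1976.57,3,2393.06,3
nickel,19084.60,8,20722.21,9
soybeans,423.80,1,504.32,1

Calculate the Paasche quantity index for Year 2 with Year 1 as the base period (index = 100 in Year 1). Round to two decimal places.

111.95

Paasche quantity index uses current-period prices as weights.
ΣP(Year 2)·Q(Year 2) = 2393.06×3 + 20722.21×9 + 504.32×1 = 7179.18 + 186499.89 + 504.32 = 194183.39
ΣP(Year 2)·Q(Year 1) = 2393.06×3 + 20722.21×8 + 504.32×1 = 7179.18 + 165777.68 + 504.32 = 173461.18
Index = 194183.39 / 173461.18 × 100 = 111.9463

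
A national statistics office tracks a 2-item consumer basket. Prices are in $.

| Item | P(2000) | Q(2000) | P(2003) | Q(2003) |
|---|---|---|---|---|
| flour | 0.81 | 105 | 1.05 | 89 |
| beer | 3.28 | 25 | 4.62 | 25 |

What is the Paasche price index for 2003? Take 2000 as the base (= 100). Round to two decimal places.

Paasche price index uses current-period quantities as weights.
ΣP(2003)·Q(2003) = 1.05×89 + 4.62×25 = 93.45 + 115.5 = 208.95
ΣP(2000)·Q(2003) = 0.81×89 + 3.28×25 = 72.09 + 82 = 154.09
Index = 208.95 / 154.09 × 100 = 135.6026

135.60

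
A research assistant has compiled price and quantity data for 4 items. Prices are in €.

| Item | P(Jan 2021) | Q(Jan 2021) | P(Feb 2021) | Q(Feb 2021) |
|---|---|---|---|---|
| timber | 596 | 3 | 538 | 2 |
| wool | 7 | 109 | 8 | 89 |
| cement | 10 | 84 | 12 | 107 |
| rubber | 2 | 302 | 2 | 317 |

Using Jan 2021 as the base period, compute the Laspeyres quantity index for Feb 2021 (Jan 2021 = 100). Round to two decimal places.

88.09

Laspeyres quantity index uses base-period prices as weights.
ΣP(Jan 2021)·Q(Feb 2021) = 596×2 + 7×89 + 10×107 + 2×317 = 1192 + 623 + 1070 + 634 = 3519
ΣP(Jan 2021)·Q(Jan 2021) = 596×3 + 7×109 + 10×84 + 2×302 = 1788 + 763 + 840 + 604 = 3995
Index = 3519 / 3995 × 100 = 88.0851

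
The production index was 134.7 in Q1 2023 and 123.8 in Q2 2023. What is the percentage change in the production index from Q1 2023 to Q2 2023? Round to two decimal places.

-8.09%

Change = (123.8 − 134.7) / 134.7 × 100
       = -10.9 / 134.7 × 100 = -8.0921%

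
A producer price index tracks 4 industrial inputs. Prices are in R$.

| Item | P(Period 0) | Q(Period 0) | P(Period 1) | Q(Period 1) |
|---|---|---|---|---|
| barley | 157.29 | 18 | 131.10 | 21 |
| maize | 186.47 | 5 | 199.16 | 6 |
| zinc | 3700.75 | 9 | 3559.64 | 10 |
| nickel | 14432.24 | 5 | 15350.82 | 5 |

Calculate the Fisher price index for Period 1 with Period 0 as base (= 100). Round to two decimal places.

Laspeyres component (base-period weights):
ΣP(Period 1)Q(Period 0) = 131.10×18 + 199.16×5 + 3559.64×9 + 15350.82×5 = 2359.8 + 995.8 + 32036.76 + 76754.1 = 112146.46
ΣP(Period 0)Q(Period 0) = 157.29×18 + 186.47×5 + 3700.75×9 + 14432.24×5 = 2831.22 + 932.35 + 33306.75 + 72161.2 = 109231.52
L = 112146.46 / 109231.52 × 100 = 102.6686
Paasche component (current-period weights):
ΣP(Period 1)Q(Period 1) = 131.10×21 + 199.16×6 + 3559.64×10 + 15350.82×5 = 2753.1 + 1194.96 + 35596.4 + 76754.1 = 116298.56
ΣP(Period 0)Q(Period 1) = 157.29×21 + 186.47×6 + 3700.75×10 + 14432.24×5 = 3303.09 + 1118.82 + 37007.5 + 72161.2 = 113590.61
P = 116298.56 / 113590.61 × 100 = 102.3840
Fisher = √(L × P) = √(102.6686 × 102.3840) = 102.5262

102.53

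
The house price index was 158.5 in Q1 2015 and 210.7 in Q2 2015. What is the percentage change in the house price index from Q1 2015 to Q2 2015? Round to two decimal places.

32.93%

Change = (210.7 − 158.5) / 158.5 × 100
       = 52.2 / 158.5 × 100 = 32.9338%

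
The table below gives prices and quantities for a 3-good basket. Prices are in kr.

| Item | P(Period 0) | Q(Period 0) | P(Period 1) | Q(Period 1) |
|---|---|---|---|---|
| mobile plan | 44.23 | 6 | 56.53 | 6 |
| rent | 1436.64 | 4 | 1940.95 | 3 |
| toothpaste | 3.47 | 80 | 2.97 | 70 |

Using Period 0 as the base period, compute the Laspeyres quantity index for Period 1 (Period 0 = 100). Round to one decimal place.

76.6

Laspeyres quantity index uses base-period prices as weights.
ΣP(Period 0)·Q(Period 1) = 44.23×6 + 1436.64×3 + 3.47×70 = 265.38 + 4309.92 + 242.9 = 4818.2
ΣP(Period 0)·Q(Period 0) = 44.23×6 + 1436.64×4 + 3.47×80 = 265.38 + 5746.56 + 277.6 = 6289.54
Index = 4818.2 / 6289.54 × 100 = 76.6066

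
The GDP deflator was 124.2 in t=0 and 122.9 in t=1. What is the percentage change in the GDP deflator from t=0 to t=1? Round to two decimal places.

-1.05%

Change = (122.9 − 124.2) / 124.2 × 100
       = -1.3 / 124.2 × 100 = -1.0467%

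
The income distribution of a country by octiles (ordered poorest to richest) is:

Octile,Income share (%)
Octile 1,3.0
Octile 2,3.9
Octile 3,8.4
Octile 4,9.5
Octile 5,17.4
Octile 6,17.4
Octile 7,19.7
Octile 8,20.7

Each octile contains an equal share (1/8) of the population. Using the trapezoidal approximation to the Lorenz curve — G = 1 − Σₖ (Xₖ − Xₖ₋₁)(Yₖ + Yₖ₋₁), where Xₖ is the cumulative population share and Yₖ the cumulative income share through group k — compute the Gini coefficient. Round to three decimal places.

0.297

Cumulative income shares Yₖ: 0.0300, 0.0690, 0.1530, 0.2480, 0.4220, 0.5960, 0.7930, 1.0000
Σ (Xₖ−Xₖ₋₁)(Yₖ+Yₖ₋₁) = (1/8)(0.0300+0.0000) + (1/8)(0.0690+0.0300) + (1/8)(0.1530+0.0690) + (1/8)(0.2480+0.1530) + (1/8)(0.4220+0.2480) + (1/8)(0.5960+0.4220) + (1/8)(0.7930+0.5960) + (1/8)(1.0000+0.7930)
  = 0.0037 + 0.0124 + 0.0278 + 0.0501 + 0.0838 + 0.1273 + 0.1736 + 0.2241 = 0.7028
G = 1 − 0.7028 = 0.2972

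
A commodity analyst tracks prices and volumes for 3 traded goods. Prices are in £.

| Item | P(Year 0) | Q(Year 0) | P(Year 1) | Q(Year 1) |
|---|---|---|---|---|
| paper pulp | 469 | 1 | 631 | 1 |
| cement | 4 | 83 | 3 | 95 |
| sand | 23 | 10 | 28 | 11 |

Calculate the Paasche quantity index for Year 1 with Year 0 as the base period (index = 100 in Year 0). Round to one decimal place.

105.5

Paasche quantity index uses current-period prices as weights.
ΣP(Year 1)·Q(Year 1) = 631×1 + 3×95 + 28×11 = 631 + 285 + 308 = 1224
ΣP(Year 1)·Q(Year 0) = 631×1 + 3×83 + 28×10 = 631 + 249 + 280 = 1160
Index = 1224 / 1160 × 100 = 105.5172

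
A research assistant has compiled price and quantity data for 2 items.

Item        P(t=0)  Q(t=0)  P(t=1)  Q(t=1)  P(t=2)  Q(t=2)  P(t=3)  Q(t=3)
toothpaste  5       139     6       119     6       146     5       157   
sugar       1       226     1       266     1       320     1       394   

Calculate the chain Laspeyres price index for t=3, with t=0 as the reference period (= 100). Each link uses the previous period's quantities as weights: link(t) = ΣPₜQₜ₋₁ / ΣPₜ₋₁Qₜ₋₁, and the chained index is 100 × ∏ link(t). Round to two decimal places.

Link t=0→t=1:
ΣP(t=1)Q(t=0) = 6×139 + 1×226 = 834 + 226 = 1060
ΣP(t=0)Q(t=0) = 5×139 + 1×226 = 695 + 226 = 921
link = 1060/921 = 1.150923
Link t=1→t=2:
ΣP(t=2)Q(t=1) = 6×119 + 1×266 = 714 + 266 = 980
ΣP(t=1)Q(t=1) = 6×119 + 1×266 = 714 + 266 = 980
link = 980/980 = 1.000000
Link t=2→t=3:
ΣP(t=3)Q(t=2) = 5×146 + 1×320 = 730 + 320 = 1050
ΣP(t=2)Q(t=2) = 6×146 + 1×320 = 876 + 320 = 1196
link = 1050/1196 = 0.877926
Chained index = 100 × 1.150923 × 1.000000 × 0.877926 = 101.0426

101.04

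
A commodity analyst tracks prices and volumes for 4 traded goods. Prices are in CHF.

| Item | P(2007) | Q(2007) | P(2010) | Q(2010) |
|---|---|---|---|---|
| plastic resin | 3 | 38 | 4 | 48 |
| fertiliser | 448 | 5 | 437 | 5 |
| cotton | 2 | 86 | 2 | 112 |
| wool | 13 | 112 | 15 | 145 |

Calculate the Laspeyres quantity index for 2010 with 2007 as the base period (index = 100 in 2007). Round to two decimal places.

Laspeyres quantity index uses base-period prices as weights.
ΣP(2007)·Q(2010) = 3×48 + 448×5 + 2×112 + 13×145 = 144 + 2240 + 224 + 1885 = 4493
ΣP(2007)·Q(2007) = 3×38 + 448×5 + 2×86 + 13×112 = 114 + 2240 + 172 + 1456 = 3982
Index = 4493 / 3982 × 100 = 112.8327

112.83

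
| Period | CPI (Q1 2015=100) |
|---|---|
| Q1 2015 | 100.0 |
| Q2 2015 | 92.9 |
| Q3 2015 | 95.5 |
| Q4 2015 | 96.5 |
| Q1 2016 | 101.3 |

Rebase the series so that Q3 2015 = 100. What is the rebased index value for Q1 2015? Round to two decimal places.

Rebased(Q1 2015) = 100.0 / 95.5 × 100 = 104.7120

104.71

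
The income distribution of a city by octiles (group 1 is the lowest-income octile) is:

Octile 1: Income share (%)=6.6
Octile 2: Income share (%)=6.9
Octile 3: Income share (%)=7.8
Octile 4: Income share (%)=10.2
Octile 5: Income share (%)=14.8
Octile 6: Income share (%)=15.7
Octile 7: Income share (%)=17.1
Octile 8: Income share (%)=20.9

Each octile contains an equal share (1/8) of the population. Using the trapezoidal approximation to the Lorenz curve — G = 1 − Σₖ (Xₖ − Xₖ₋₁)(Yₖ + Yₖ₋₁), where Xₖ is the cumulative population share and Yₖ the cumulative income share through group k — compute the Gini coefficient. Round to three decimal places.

Cumulative income shares Yₖ: 0.0660, 0.1350, 0.2130, 0.3150, 0.4630, 0.6200, 0.7910, 1.0000
Σ (Xₖ−Xₖ₋₁)(Yₖ+Yₖ₋₁) = (1/8)(0.0660+0.0000) + (1/8)(0.1350+0.0660) + (1/8)(0.2130+0.1350) + (1/8)(0.3150+0.2130) + (1/8)(0.4630+0.3150) + (1/8)(0.6200+0.4630) + (1/8)(0.7910+0.6200) + (1/8)(1.0000+0.7910)
  = 0.0083 + 0.0251 + 0.0435 + 0.0660 + 0.0973 + 0.1354 + 0.1764 + 0.2239 = 0.7758
G = 1 − 0.7758 = 0.2242

0.224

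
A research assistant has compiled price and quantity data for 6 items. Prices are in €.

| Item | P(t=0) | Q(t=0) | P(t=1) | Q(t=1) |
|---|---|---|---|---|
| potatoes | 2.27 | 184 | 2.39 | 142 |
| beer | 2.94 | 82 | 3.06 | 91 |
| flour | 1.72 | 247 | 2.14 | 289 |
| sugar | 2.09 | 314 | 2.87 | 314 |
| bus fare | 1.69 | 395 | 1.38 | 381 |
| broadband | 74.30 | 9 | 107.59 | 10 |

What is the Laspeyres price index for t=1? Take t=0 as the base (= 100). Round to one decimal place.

Laspeyres price index uses base-period quantities as weights.
ΣP(t=1)·Q(t=0) = 2.39×184 + 3.06×82 + 2.14×247 + 2.87×314 + 1.38×395 + 107.59×9 = 439.76 + 250.92 + 528.58 + 901.18 + 545.1 + 968.31 = 3633.85
ΣP(t=0)·Q(t=0) = 2.27×184 + 2.94×82 + 1.72×247 + 2.09×314 + 1.69×395 + 74.30×9 = 417.68 + 241.08 + 424.84 + 656.26 + 667.55 + 668.7 = 3076.11
Index = 3633.85 / 3076.11 × 100 = 118.1313

118.1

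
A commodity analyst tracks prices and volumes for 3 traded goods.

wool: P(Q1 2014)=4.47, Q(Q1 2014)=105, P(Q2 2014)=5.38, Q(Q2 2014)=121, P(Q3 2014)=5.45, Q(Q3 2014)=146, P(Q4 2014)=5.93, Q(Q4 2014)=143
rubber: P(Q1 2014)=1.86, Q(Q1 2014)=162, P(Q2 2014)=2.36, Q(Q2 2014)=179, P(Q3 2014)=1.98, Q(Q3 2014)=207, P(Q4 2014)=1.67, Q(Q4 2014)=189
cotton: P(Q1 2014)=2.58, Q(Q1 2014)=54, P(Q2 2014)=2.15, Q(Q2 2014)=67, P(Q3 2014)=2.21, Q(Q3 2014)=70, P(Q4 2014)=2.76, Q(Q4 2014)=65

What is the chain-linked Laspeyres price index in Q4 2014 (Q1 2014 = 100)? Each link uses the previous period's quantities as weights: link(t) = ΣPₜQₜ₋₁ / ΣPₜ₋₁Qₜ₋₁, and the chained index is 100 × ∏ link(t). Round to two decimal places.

Link Q1 2014→Q2 2014:
ΣP(Q2 2014)Q(Q1 2014) = 5.38×105 + 2.36×162 + 2.15×54 = 564.9 + 382.32 + 116.1 = 1063.32
ΣP(Q1 2014)Q(Q1 2014) = 4.47×105 + 1.86×162 + 2.58×54 = 469.35 + 301.32 + 139.32 = 909.99
link = 1063.32/909.99 = 1.168496
Link Q2 2014→Q3 2014:
ΣP(Q3 2014)Q(Q2 2014) = 5.45×121 + 1.98×179 + 2.21×67 = 659.45 + 354.42 + 148.07 = 1161.94
ΣP(Q2 2014)Q(Q2 2014) = 5.38×121 + 2.36×179 + 2.15×67 = 650.98 + 422.44 + 144.05 = 1217.47
link = 1161.94/1217.47 = 0.954389
Link Q3 2014→Q4 2014:
ΣP(Q4 2014)Q(Q3 2014) = 5.93×146 + 1.67×207 + 2.76×70 = 865.78 + 345.69 + 193.2 = 1404.67
ΣP(Q3 2014)Q(Q3 2014) = 5.45×146 + 1.98×207 + 2.21×70 = 795.7 + 409.86 + 154.7 = 1360.26
link = 1404.67/1360.26 = 1.032648
Chained index = 100 × 1.168496 × 0.954389 × 1.032648 = 115.1609

115.16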